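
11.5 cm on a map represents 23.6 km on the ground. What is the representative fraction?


ground = 23.6 km = 2360000 cm; RF denominator = ground / map = 2360000 / 11.5 ≈ 205217; RF = 1:205217

1:205217


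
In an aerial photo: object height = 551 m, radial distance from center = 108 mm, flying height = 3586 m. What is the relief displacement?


d = h * r / H = 551 * 108 / 3586 = 16.59 mm

16.59 mm


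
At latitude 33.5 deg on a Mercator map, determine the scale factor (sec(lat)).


SF = 1 / cos(33.5) = 1 / 0.833886 = 1.199

1.199


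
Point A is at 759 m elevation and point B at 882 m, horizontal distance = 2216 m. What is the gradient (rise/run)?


gradient = (882 - 759) / 2216 = 123 / 2216 = 0.0555

0.0555


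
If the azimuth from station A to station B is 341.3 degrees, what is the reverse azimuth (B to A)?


back azimuth = (341.3 + 180) mod 360 = 161.3 degrees

161.3 degrees


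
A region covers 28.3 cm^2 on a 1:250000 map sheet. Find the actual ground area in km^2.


ground_area = 28.3 * (250000/100)^2 = 176875000.0 m^2 = 176.875 km^2

176.875 km^2


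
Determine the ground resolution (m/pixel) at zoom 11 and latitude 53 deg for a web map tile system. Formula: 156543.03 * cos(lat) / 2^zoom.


res = 156543.03 * cos(53) / 2^11 = 156543.03 * 0.60181502 / 2048 = 46.0 m/pixel

46.0 m/pixel


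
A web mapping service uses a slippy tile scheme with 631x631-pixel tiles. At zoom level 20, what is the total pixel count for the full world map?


tiles per axis = 2^20 = 1048576
total tiles = 1048576^2 = 1099511627776
pixels per axis = 1048576 * 631 = 661651456
total pixels = 661651456^2 = 437782649226919936

437782649226919936 pixels


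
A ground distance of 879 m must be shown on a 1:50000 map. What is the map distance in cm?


map_cm = 879 * 100 / 50000 = 1.758 cm ≈ 1.76 cm

1.76 cm


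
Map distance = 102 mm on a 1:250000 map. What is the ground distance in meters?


ground = 102 mm * 250000 / 1000 = 25500.0 m

25500.0 m


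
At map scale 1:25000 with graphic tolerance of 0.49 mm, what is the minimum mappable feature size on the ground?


ground = 0.49 mm * 25000 / 1000 = 12.25 m

12.25 m


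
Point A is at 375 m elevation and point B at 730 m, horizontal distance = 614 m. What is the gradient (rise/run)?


gradient = (730 - 375) / 614 = 355 / 614 = 0.5782

0.5782


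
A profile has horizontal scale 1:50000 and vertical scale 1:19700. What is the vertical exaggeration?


VE = horizontal_scale / vertical_scale = 50000 / 19700 ≈ 2.5

2.5x


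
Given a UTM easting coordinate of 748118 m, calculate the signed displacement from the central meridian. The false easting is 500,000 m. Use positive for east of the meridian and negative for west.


displacement = 748118 - 500000 = 248118 m

248118 m


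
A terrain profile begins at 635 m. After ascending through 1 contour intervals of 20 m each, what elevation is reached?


elevation = 635 + 1 * 20 = 655 m

655 m


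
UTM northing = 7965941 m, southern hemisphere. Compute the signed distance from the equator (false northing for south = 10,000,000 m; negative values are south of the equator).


For southern: actual = 7965941 - 10000000 = -2034059 m

-2034059 m


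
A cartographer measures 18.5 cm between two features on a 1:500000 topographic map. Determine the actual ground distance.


ground = 18.5 cm * 500000 / 100 = 92500.0 m = 92.5 km

92.5 km


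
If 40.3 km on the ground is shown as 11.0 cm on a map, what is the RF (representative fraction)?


ground = 40.3 km = 4030000 cm; RF denominator = ground / map = 4030000 / 11.0 ≈ 366364; RF = 1:366364

1:366364


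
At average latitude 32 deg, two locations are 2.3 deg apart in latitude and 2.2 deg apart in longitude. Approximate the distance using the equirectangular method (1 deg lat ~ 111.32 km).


dlat_km = 2.3 * 111.32 = 256.036
dlon_km = 2.2 * 111.32 * cos(32) ≈ 207.69
dist = sqrt(256.036^2 + 207.69^2) ≈ 329.7 km

329.7 km


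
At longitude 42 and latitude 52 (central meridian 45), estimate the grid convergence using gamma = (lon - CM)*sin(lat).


gamma = (42 - 45) * sin(52) = -3 * 0.788011 = -2.364 degrees

-2.364 degrees


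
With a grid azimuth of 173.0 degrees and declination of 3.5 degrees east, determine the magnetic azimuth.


magnetic azimuth = grid azimuth - declination (east +ve)
mag_az = 173.0 - 3.5 = 169.5 degrees

169.5 degrees


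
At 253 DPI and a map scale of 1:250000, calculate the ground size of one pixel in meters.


pixel_cm = 2.54 / 253 ≈ 0.01004 cm
ground = pixel_cm * 250000 / 100 = 2.54 * 250000 / (253 * 100) = 635000 / 25300 ≈ 25.1 m

25.1 m


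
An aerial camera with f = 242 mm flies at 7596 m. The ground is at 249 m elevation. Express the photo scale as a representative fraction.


scale = f / (H - h) = 242 mm / 7347 m = 242 / 7347000 = 1:30360

1:30360


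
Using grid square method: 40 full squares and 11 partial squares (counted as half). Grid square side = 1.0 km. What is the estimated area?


effective squares = 40 + 11 * 0.5 = 45.5
area = 45.5 * 1.0 = 45.5 km^2

45.5 km^2


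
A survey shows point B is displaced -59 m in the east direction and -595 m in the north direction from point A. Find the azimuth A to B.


az = atan2(-59, -595) = -174.3 deg
adjusted to 0-360: 185.7 degrees

185.7 degrees


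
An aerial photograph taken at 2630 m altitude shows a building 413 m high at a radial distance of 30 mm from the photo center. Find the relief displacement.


d = h * r / H = 413 * 30 / 2630 = 4.71 mm

4.71 mm


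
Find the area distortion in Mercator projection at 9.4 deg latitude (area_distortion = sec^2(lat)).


area_distortion = 1/cos^2(9.4) = 1.027

1.027


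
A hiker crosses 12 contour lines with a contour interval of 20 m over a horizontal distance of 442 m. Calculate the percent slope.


elevation change = 12 * 20 = 240 m
slope = 240 / 442 * 100 = 54.3%

54.3%


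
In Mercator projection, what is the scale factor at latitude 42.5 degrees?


SF = 1 / cos(42.5) = 1 / 0.737277 = 1.356

1.356


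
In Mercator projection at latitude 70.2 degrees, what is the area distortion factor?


area_distortion = 1/cos^2(70.2) = 8.715

8.715


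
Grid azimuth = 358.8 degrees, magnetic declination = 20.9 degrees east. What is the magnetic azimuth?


magnetic azimuth = grid azimuth - declination (east +ve)
mag_az = 358.8 - 20.9 = 337.9 degrees

337.9 degrees


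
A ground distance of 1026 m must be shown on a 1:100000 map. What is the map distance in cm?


map_cm = 1026 * 100 / 100000 = 1.026 cm ≈ 1.03 cm

1.03 cm


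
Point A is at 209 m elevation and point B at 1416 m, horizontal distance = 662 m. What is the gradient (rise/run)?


gradient = (1416 - 209) / 662 = 1207 / 662 = 1.8233

1.8233


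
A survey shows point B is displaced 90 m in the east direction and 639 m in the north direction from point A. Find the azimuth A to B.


az = atan2(90, 639) = 8.0 deg
adjusted to 0-360: 8.0 degrees

8.0 degrees


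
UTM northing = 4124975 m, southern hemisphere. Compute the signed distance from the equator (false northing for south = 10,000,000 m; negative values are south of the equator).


For southern: actual = 4124975 - 10000000 = -5875025 m

-5875025 m


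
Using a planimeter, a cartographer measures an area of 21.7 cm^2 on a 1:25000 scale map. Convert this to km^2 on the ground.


ground_area = 21.7 * (25000/100)^2 = 1356250.0 m^2 = 1.35625 km^2 ≈ 1.356 km^2

1.356 km^2


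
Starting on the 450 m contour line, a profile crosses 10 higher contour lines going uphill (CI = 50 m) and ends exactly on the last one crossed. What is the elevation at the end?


elevation = 450 + 10 * 50 = 950 m

950 m


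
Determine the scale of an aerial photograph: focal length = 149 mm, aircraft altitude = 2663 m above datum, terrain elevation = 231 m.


scale = f / (H - h) = 149 mm / 2432 m = 149 / 2432000 = 1:16322

1:16322


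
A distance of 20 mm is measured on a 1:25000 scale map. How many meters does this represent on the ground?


ground = 20 mm * 25000 / 1000 = 500.0 m

500.0 m


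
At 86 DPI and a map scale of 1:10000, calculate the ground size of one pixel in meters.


pixel_cm = 2.54 / 86 ≈ 0.029535 cm
ground = pixel_cm * 10000 / 100 = 2.54 * 10000 / (86 * 100) = 25400 / 8600 ≈ 2.95 m

2.95 m


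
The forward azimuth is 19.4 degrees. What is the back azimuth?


back azimuth = (19.4 + 180) mod 360 = 199.4 degrees

199.4 degrees


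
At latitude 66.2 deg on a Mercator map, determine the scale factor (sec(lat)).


SF = 1 / cos(66.2) = 1 / 0.403545 = 2.478

2.478


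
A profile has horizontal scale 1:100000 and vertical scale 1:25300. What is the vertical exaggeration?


VE = horizontal_scale / vertical_scale = 100000 / 25300 ≈ 4.0

4.0x


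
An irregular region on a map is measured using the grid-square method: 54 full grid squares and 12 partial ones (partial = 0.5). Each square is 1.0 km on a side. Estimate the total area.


effective squares = 54 + 12 * 0.5 = 60.0
area = 60.0 * 1.0 = 60.0 km^2

60.0 km^2


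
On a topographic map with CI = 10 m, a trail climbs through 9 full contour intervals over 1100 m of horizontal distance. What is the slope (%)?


elevation change = 9 * 10 = 90 m
slope = 90 / 1100 * 100 = 8.2%

8.2%


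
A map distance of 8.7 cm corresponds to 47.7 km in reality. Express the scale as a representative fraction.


ground = 47.7 km = 4770000 cm; RF denominator = ground / map = 4770000 / 8.7 ≈ 548276; RF = 1:548276

1:548276


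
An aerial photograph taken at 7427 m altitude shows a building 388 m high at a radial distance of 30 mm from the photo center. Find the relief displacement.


d = h * r / H = 388 * 30 / 7427 = 1.57 mm

1.57 mm


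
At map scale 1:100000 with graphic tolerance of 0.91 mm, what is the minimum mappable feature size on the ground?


ground = 0.91 mm * 100000 / 1000 = 91.0 m

91.0 m


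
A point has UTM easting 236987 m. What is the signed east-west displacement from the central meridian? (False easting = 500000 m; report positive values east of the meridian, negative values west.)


displacement = 236987 - 500000 = -263013 m

-263013 m


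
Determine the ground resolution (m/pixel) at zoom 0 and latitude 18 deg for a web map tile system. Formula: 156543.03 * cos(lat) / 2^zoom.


res = 156543.03 * cos(18) / 2^0 = 156543.03 * 0.95105652 / 1 = 148881.27 m/pixel

148881.27 m/pixel


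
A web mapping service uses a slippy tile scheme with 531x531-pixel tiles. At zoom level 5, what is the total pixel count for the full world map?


tiles per axis = 2^5 = 32
total tiles = 32^2 = 1024
pixels per axis = 32 * 531 = 16992
total pixels = 16992^2 = 288728064

288728064 pixels


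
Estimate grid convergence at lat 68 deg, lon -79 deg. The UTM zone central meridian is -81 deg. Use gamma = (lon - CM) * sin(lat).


gamma = (-79 - -81) * sin(68) = 2 * 0.927184 = 1.854 degrees

1.854 degrees


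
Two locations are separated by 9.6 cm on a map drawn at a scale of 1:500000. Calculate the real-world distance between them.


ground = 9.6 cm * 500000 / 100 = 48000.0 m = 48.0 km

48.0 km


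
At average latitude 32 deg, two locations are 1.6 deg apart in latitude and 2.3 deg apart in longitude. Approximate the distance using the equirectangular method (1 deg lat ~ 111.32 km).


dlat_km = 1.6 * 111.32 = 178.112
dlon_km = 2.3 * 111.32 * cos(32) ≈ 217.131
dist = sqrt(178.112^2 + 217.131^2) ≈ 280.8 km

280.8 km


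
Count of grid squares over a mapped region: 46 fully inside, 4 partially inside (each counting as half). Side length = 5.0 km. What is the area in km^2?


effective squares = 46 + 4 * 0.5 = 48.0
area = 48.0 * 25.0 = 1200.0 km^2

1200.0 km^2


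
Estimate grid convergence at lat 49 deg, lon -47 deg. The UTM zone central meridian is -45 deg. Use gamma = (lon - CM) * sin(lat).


gamma = (-47 - -45) * sin(49) = -2 * 0.75471 = -1.509 degrees

-1.509 degrees


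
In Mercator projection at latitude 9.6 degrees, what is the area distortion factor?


area_distortion = 1/cos^2(9.6) = 1.029

1.029


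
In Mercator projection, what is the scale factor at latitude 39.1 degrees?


SF = 1 / cos(39.1) = 1 / 0.776046 = 1.289

1.289


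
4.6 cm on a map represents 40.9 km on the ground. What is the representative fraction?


ground = 40.9 km = 4090000 cm; RF denominator = ground / map = 4090000 / 4.6 ≈ 889130; RF = 1:889130

1:889130


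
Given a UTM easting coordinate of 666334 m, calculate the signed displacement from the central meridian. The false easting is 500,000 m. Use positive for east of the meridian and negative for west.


displacement = 666334 - 500000 = 166334 m

166334 m


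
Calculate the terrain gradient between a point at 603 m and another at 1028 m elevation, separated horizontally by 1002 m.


gradient = (1028 - 603) / 1002 = 425 / 1002 = 0.4242

0.4242


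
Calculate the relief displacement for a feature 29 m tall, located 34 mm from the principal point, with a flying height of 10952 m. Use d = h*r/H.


d = h * r / H = 29 * 34 / 10952 = 0.09 mm

0.09 mm


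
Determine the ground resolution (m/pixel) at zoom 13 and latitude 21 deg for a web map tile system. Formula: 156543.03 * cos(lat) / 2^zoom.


res = 156543.03 * cos(21) / 2^13 = 156543.03 * 0.93358043 / 8192 = 17.84 m/pixel

17.84 m/pixel


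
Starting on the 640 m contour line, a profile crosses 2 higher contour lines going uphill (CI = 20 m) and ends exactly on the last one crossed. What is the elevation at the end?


elevation = 640 + 2 * 20 = 680 m

680 m


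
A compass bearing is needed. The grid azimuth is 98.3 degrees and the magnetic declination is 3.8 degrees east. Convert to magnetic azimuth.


magnetic azimuth = grid azimuth - declination (east +ve)
mag_az = 98.3 - 3.8 = 94.5 degrees

94.5 degrees


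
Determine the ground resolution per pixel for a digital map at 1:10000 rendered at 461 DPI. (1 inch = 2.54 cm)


pixel_cm = 2.54 / 461 ≈ 0.00551 cm
ground = pixel_cm * 10000 / 100 = 2.54 * 10000 / (461 * 100) = 25400 / 46100 ≈ 0.55 m

0.55 m


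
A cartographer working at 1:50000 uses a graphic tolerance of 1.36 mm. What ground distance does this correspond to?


ground = 1.36 mm * 50000 / 1000 = 68.0 m

68.0 m


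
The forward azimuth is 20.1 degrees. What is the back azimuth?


back azimuth = (20.1 + 180) mod 360 = 200.1 degrees

200.1 degrees


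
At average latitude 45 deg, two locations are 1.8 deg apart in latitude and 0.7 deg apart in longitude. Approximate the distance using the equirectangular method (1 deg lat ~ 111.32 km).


dlat_km = 1.8 * 111.32 = 200.376
dlon_km = 0.7 * 111.32 * cos(45) ≈ 55.101
dist = sqrt(200.376^2 + 55.101^2) ≈ 207.8 km

207.8 km


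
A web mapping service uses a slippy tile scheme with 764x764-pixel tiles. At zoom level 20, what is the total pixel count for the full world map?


tiles per axis = 2^20 = 1048576
total tiles = 1048576^2 = 1099511627776
pixels per axis = 1048576 * 764 = 801112064
total pixels = 801112064^2 = 641780539086340096

641780539086340096 pixels


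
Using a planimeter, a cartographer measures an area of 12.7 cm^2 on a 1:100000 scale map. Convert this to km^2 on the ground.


ground_area = 12.7 * (100000/100)^2 = 12700000.0 m^2 = 12.7 km^2

12.7 km^2


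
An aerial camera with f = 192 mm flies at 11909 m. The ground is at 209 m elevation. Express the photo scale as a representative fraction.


scale = f / (H - h) = 192 mm / 11700 m = 192 / 11700000 = 1:60938

1:60938


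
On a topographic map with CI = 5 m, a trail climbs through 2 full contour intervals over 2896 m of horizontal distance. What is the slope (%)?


elevation change = 2 * 5 = 10 m
slope = 10 / 2896 * 100 = 0.3%

0.3%


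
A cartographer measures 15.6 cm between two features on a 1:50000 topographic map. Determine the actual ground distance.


ground = 15.6 cm * 50000 / 100 = 7800.0 m = 7.8 km

7.8 km


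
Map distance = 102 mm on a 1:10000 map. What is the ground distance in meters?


ground = 102 mm * 10000 / 1000 = 1020.0 m

1020.0 m


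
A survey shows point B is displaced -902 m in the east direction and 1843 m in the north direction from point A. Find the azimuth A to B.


az = atan2(-902, 1843) = -26.1 deg
adjusted to 0-360: 333.9 degrees

333.9 degrees


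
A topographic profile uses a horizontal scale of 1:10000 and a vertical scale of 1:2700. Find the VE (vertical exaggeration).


VE = horizontal_scale / vertical_scale = 10000 / 2700 ≈ 3.7

3.7x


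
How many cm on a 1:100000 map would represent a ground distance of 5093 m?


map_cm = 5093 * 100 / 100000 = 5.093 cm ≈ 5.09 cm

5.09 cm


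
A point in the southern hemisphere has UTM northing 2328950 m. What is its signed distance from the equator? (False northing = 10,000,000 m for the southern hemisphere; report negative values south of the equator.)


For southern: actual = 2328950 - 10000000 = -7671050 m

-7671050 m


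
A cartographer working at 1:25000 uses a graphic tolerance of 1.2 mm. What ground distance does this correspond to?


ground = 1.2 mm * 25000 / 1000 = 30.0 m

30.0 m


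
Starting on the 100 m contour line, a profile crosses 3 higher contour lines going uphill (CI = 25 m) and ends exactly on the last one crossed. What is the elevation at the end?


elevation = 100 + 3 * 25 = 175 m

175 m


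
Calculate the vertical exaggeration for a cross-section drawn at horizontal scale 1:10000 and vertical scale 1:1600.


VE = horizontal_scale / vertical_scale = 10000 / 1600 = 6.25

6.25x


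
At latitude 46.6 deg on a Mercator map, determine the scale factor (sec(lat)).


SF = 1 / cos(46.6) = 1 / 0.687088 = 1.455

1.455


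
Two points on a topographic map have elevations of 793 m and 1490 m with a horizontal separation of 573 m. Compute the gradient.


gradient = (1490 - 793) / 573 = 697 / 573 = 1.2164

1.2164


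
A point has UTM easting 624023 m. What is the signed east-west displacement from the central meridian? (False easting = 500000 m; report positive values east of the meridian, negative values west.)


displacement = 624023 - 500000 = 124023 m

124023 m


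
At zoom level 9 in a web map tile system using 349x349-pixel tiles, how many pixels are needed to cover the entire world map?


tiles per axis = 2^9 = 512
total tiles = 512^2 = 262144
pixels per axis = 512 * 349 = 178688
total pixels = 178688^2 = 31929401344

31929401344 pixels


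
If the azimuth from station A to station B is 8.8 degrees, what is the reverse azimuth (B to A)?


back azimuth = (8.8 + 180) mod 360 = 188.8 degrees

188.8 degrees


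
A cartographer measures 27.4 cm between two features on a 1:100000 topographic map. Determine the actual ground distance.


ground = 27.4 cm * 100000 / 100 = 27400.0 m = 27.4 km

27.4 km


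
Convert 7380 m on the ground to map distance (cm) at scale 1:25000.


map_cm = 7380 * 100 / 25000 = 29.52 cm

29.52 cm


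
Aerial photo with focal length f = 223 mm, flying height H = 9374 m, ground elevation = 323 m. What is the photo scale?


scale = f / (H - h) = 223 mm / 9051 m = 223 / 9051000 = 1:40587

1:40587


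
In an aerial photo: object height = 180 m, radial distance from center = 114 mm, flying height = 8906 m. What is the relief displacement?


d = h * r / H = 180 * 114 / 8906 = 2.3 mm

2.3 mm


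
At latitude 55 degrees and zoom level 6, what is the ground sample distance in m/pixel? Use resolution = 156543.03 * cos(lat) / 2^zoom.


res = 156543.03 * cos(55) / 2^6 = 156543.03 * 0.57357644 / 64 = 1402.96 m/pixel

1402.96 m/pixel


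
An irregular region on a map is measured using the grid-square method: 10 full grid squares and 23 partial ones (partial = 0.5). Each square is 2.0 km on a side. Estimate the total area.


effective squares = 10 + 23 * 0.5 = 21.5
area = 21.5 * 4.0 = 86.0 km^2

86.0 km^2


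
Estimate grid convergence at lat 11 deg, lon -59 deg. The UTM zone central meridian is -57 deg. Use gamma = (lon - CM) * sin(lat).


gamma = (-59 - -57) * sin(11) = -2 * 0.190809 = -0.382 degrees

-0.382 degrees


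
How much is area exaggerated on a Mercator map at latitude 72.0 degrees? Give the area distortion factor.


area_distortion = 1/cos^2(72.0) = 10.472

10.472


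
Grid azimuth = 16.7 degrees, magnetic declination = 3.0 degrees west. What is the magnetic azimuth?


magnetic azimuth = grid azimuth - declination (east +ve)
mag_az = 16.7 - -3.0 = 19.7 degrees

19.7 degrees


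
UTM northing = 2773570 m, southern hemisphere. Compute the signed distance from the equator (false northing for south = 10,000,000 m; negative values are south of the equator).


For southern: actual = 2773570 - 10000000 = -7226430 m

-7226430 m


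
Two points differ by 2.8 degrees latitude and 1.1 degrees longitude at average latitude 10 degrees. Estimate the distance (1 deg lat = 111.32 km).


dlat_km = 2.8 * 111.32 = 311.696
dlon_km = 1.1 * 111.32 * cos(10) ≈ 120.592
dist = sqrt(311.696^2 + 120.592^2) ≈ 334.2 km

334.2 km


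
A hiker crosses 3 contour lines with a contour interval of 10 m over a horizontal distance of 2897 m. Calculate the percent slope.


elevation change = 3 * 10 = 30 m
slope = 30 / 2897 * 100 = 1.0%

1.0%


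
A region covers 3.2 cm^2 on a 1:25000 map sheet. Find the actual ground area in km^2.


ground_area = 3.2 * (25000/100)^2 = 200000.0 m^2 = 0.2 km^2

0.2 km^2


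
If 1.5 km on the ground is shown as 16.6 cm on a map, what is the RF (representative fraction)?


ground = 1.5 km = 150000 cm; RF denominator = ground / map = 150000 / 16.6 ≈ 9036; RF = 1:9036

1:9036


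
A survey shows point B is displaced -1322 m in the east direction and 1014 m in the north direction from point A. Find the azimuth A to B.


az = atan2(-1322, 1014) = -52.5 deg
adjusted to 0-360: 307.5 degrees

307.5 degrees


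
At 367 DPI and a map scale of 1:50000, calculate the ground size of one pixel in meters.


pixel_cm = 2.54 / 367 ≈ 0.006921 cm
ground = pixel_cm * 50000 / 100 = 2.54 * 50000 / (367 * 100) = 127000 / 36700 ≈ 3.46 m

3.46 m


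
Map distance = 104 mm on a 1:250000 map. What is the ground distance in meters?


ground = 104 mm * 250000 / 1000 = 26000.0 m

26000.0 m


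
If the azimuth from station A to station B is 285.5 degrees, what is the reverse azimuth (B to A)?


back azimuth = (285.5 + 180) mod 360 = 105.5 degrees

105.5 degrees


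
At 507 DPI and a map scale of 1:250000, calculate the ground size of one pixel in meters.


pixel_cm = 2.54 / 507 ≈ 0.00501 cm
ground = pixel_cm * 250000 / 100 = 2.54 * 250000 / (507 * 100) = 635000 / 50700 ≈ 12.52 m

12.52 m


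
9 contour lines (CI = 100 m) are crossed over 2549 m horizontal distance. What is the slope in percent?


elevation change = 9 * 100 = 900 m
slope = 900 / 2549 * 100 = 35.3%

35.3%


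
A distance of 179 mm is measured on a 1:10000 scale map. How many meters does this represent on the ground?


ground = 179 mm * 10000 / 1000 = 1790.0 m

1790.0 m


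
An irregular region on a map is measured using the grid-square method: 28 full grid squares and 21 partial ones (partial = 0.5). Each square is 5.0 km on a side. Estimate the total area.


effective squares = 28 + 21 * 0.5 = 38.5
area = 38.5 * 25.0 = 962.5 km^2

962.5 km^2


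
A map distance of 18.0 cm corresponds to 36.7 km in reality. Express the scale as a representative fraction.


ground = 36.7 km = 3670000 cm; RF denominator = ground / map = 3670000 / 18.0 ≈ 203889; RF = 1:203889

1:203889


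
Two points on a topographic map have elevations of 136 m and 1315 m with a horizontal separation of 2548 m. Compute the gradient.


gradient = (1315 - 136) / 2548 = 1179 / 2548 = 0.4627

0.4627


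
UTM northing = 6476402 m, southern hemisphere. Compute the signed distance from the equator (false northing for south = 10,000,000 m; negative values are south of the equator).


For southern: actual = 6476402 - 10000000 = -3523598 m

-3523598 m


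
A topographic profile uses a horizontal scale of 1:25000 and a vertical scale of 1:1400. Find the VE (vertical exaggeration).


VE = horizontal_scale / vertical_scale = 25000 / 1400 ≈ 17.9

17.9x


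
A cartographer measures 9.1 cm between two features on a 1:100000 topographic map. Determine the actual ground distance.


ground = 9.1 cm * 100000 / 100 = 9100.0 m = 9.1 km

9.1 km


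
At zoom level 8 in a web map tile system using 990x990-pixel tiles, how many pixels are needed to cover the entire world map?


tiles per axis = 2^8 = 256
total tiles = 256^2 = 65536
pixels per axis = 256 * 990 = 253440
total pixels = 253440^2 = 64231833600

64231833600 pixels


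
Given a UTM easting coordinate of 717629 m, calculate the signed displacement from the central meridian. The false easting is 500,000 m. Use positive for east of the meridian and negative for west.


displacement = 717629 - 500000 = 217629 m

217629 m


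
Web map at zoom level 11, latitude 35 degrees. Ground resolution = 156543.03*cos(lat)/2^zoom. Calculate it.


res = 156543.03 * cos(35) / 2^11 = 156543.03 * 0.81915204 / 2048 = 62.61 m/pixel

62.61 m/pixel


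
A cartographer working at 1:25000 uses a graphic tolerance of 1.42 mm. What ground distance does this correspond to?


ground = 1.42 mm * 25000 / 1000 = 35.5 m

35.5 m


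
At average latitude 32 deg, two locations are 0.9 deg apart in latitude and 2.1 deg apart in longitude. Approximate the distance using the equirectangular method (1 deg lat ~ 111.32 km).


dlat_km = 0.9 * 111.32 = 100.188
dlon_km = 2.1 * 111.32 * cos(32) ≈ 198.25
dist = sqrt(100.188^2 + 198.25^2) ≈ 222.1 km

222.1 km


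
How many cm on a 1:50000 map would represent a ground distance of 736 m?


map_cm = 736 * 100 / 50000 = 1.472 cm ≈ 1.47 cm

1.47 cm


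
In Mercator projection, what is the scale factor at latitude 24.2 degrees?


SF = 1 / cos(24.2) = 1 / 0.91212 = 1.096

1.096


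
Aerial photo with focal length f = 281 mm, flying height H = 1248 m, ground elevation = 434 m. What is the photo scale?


scale = f / (H - h) = 281 mm / 814 m = 281 / 814000 = 1:2897

1:2897


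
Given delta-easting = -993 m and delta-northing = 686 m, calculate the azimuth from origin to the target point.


az = atan2(-993, 686) = -55.4 deg
adjusted to 0-360: 304.6 degrees

304.6 degrees


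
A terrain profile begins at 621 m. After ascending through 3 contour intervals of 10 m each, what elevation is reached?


elevation = 621 + 3 * 10 = 651 m

651 m


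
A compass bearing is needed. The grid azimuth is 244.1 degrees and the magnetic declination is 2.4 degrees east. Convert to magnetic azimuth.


magnetic azimuth = grid azimuth - declination (east +ve)
mag_az = 244.1 - 2.4 = 241.7 degrees

241.7 degrees


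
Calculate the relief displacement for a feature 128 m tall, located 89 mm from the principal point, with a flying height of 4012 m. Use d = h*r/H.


d = h * r / H = 128 * 89 / 4012 = 2.84 mm

2.84 mm


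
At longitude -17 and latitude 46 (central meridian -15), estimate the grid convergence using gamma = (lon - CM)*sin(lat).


gamma = (-17 - -15) * sin(46) = -2 * 0.71934 = -1.439 degrees

-1.439 degrees


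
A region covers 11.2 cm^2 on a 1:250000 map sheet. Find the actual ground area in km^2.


ground_area = 11.2 * (250000/100)^2 = 70000000.0 m^2 = 70.0 km^2

70.0 km^2


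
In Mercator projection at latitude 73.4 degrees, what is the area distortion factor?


area_distortion = 1/cos^2(73.4) = 12.252

12.252


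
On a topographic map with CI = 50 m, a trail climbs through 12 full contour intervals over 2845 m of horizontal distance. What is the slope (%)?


elevation change = 12 * 50 = 600 m
slope = 600 / 2845 * 100 = 21.1%

21.1%


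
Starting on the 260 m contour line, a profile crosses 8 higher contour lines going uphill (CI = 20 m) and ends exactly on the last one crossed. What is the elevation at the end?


elevation = 260 + 8 * 20 = 420 m

420 m


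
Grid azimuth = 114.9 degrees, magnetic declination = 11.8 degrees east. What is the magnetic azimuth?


magnetic azimuth = grid azimuth - declination (east +ve)
mag_az = 114.9 - 11.8 = 103.1 degrees

103.1 degrees


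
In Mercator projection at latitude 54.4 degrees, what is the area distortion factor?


area_distortion = 1/cos^2(54.4) = 2.951

2.951


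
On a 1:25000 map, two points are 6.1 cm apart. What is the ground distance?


ground = 6.1 cm * 25000 / 100 = 1525.0 m = 1.525 km

1.525 km


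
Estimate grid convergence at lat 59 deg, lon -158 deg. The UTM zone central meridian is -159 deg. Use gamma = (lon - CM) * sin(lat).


gamma = (-158 - -159) * sin(59) = 1 * 0.857167 = 0.857 degrees

0.857 degrees


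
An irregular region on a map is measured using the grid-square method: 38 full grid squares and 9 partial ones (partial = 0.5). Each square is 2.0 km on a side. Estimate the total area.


effective squares = 38 + 9 * 0.5 = 42.5
area = 42.5 * 4.0 = 170.0 km^2

170.0 km^2


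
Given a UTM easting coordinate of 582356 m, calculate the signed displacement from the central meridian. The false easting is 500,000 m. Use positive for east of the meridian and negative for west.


displacement = 582356 - 500000 = 82356 m

82356 m


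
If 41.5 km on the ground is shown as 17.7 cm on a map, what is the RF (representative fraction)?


ground = 41.5 km = 4150000 cm; RF denominator = ground / map = 4150000 / 17.7 ≈ 234463; RF = 1:234463

1:234463


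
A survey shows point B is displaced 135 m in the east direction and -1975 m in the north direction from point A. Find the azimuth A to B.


az = atan2(135, -1975) = 176.1 deg
adjusted to 0-360: 176.1 degrees

176.1 degrees


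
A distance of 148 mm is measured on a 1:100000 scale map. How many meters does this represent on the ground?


ground = 148 mm * 100000 / 1000 = 14800.0 m

14800.0 m


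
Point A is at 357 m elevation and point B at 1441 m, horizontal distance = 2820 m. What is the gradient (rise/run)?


gradient = (1441 - 357) / 2820 = 1084 / 2820 = 0.3844

0.3844


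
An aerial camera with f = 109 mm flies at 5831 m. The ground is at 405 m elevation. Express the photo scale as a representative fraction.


scale = f / (H - h) = 109 mm / 5426 m = 109 / 5426000 = 1:49780

1:49780


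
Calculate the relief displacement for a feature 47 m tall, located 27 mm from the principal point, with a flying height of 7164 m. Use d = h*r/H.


d = h * r / H = 47 * 27 / 7164 = 0.18 mm

0.18 mm


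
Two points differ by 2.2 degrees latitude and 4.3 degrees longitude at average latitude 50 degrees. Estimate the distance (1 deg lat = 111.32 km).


dlat_km = 2.2 * 111.32 = 244.904
dlon_km = 4.3 * 111.32 * cos(50) ≈ 307.687
dist = sqrt(244.904^2 + 307.687^2) ≈ 393.3 km

393.3 km


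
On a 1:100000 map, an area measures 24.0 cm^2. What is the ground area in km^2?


ground_area = 24.0 * (100000/100)^2 = 24000000.0 m^2 = 24.0 km^2

24.0 km^2


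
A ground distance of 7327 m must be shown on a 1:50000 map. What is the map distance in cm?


map_cm = 7327 * 100 / 50000 = 14.654 cm ≈ 14.65 cm

14.65 cm


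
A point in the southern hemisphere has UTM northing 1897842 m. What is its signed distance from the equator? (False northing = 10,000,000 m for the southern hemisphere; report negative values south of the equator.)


For southern: actual = 1897842 - 10000000 = -8102158 m

-8102158 m


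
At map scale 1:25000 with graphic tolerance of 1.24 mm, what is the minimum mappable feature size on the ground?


ground = 1.24 mm * 25000 / 1000 = 31.0 m

31.0 m


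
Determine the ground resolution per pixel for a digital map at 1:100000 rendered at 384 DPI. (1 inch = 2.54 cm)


pixel_cm = 2.54 / 384 ≈ 0.006615 cm
ground = pixel_cm * 100000 / 100 = 2.54 * 100000 / (384 * 100) = 254000 / 38400 ≈ 6.61 m

6.61 m


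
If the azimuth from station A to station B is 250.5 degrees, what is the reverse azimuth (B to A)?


back azimuth = (250.5 + 180) mod 360 = 70.5 degrees

70.5 degrees


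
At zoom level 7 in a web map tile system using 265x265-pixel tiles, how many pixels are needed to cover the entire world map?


tiles per axis = 2^7 = 128
total tiles = 128^2 = 16384
pixels per axis = 128 * 265 = 33920
total pixels = 33920^2 = 1150566400

1150566400 pixels


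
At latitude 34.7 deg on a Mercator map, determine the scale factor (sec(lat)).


SF = 1 / cos(34.7) = 1 / 0.822144 = 1.216

1.216


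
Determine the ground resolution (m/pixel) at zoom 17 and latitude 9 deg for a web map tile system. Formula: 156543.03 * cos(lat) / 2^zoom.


res = 156543.03 * cos(9) / 2^17 = 156543.03 * 0.98768834 / 131072 = 1.18 m/pixel

1.18 m/pixel


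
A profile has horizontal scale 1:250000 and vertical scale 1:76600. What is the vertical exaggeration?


VE = horizontal_scale / vertical_scale = 250000 / 76600 ≈ 3.3

3.3x


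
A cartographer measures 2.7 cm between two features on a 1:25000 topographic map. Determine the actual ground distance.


ground = 2.7 cm * 25000 / 100 = 675.0 m

675.0 m


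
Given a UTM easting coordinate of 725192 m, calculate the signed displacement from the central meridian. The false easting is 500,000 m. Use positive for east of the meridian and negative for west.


displacement = 725192 - 500000 = 225192 m

225192 m


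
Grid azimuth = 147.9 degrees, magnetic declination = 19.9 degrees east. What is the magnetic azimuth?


magnetic azimuth = grid azimuth - declination (east +ve)
mag_az = 147.9 - 19.9 = 128.0 degrees

128.0 degrees


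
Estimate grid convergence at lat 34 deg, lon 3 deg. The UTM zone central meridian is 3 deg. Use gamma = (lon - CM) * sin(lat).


gamma = (3 - 3) * sin(34) = 0 * 0.559193 = 0.0 degrees

0.0 degrees


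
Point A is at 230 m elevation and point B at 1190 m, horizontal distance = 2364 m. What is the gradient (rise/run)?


gradient = (1190 - 230) / 2364 = 960 / 2364 = 0.4061

0.4061


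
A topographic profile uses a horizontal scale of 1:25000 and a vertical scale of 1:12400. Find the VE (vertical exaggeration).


VE = horizontal_scale / vertical_scale = 25000 / 12400 ≈ 2.0

2.0x


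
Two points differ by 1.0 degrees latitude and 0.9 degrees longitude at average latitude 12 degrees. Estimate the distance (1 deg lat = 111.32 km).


dlat_km = 1.0 * 111.32 = 111.32
dlon_km = 0.9 * 111.32 * cos(12) ≈ 97.999
dist = sqrt(111.32^2 + 97.999^2) ≈ 148.3 km

148.3 km


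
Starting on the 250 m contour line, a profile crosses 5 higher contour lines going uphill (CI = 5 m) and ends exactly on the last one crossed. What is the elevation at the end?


elevation = 250 + 5 * 5 = 275 m

275 m


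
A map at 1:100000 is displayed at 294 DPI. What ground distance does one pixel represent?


pixel_cm = 2.54 / 294 ≈ 0.008639 cm
ground = pixel_cm * 100000 / 100 = 2.54 * 100000 / (294 * 100) = 254000 / 29400 ≈ 8.64 m

8.64 m


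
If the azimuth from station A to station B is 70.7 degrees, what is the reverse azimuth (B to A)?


back azimuth = (70.7 + 180) mod 360 = 250.7 degrees

250.7 degrees


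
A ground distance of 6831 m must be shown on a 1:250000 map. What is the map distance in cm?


map_cm = 6831 * 100 / 250000 = 2.7324 cm ≈ 2.73 cm

2.73 cm


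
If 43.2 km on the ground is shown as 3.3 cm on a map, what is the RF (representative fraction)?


ground = 43.2 km = 4320000 cm; RF denominator = ground / map = 4320000 / 3.3 ≈ 1309091; RF = 1:1309091

1:1309091


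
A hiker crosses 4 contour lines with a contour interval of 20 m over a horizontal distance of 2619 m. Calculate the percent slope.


elevation change = 4 * 20 = 80 m
slope = 80 / 2619 * 100 = 3.1%

3.1%


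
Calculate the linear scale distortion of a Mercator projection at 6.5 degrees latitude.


SF = 1 / cos(6.5) = 1 / 0.993572 = 1.006

1.006


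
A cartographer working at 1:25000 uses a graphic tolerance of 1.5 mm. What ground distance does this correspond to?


ground = 1.5 mm * 25000 / 1000 = 37.5 m

37.5 m


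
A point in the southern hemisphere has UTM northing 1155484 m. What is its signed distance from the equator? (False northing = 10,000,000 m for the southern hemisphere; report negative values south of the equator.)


For southern: actual = 1155484 - 10000000 = -8844516 m

-8844516 m


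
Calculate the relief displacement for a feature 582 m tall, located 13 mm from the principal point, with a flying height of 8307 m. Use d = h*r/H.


d = h * r / H = 582 * 13 / 8307 = 0.91 mm

0.91 mm


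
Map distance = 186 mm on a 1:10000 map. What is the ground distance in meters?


ground = 186 mm * 10000 / 1000 = 1860.0 m

1860.0 m


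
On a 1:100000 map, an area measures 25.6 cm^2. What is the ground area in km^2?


ground_area = 25.6 * (100000/100)^2 = 25600000.0 m^2 = 25.6 km^2

25.6 km^2


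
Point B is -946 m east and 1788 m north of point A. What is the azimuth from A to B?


az = atan2(-946, 1788) = -27.9 deg
adjusted to 0-360: 332.1 degrees

332.1 degrees


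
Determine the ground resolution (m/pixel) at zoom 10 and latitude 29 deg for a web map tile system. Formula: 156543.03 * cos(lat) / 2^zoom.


res = 156543.03 * cos(29) / 2^10 = 156543.03 * 0.87461971 / 1024 = 133.71 m/pixel

133.71 m/pixel


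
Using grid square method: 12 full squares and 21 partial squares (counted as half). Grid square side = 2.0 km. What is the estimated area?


effective squares = 12 + 21 * 0.5 = 22.5
area = 22.5 * 4.0 = 90.0 km^2

90.0 km^2


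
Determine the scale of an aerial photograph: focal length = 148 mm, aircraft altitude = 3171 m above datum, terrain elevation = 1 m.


scale = f / (H - h) = 148 mm / 3170 m = 148 / 3170000 = 1:21419

1:21419


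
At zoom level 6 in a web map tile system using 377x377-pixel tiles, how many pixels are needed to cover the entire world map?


tiles per axis = 2^6 = 64
total tiles = 64^2 = 4096
pixels per axis = 64 * 377 = 24128
total pixels = 24128^2 = 582160384

582160384 pixels


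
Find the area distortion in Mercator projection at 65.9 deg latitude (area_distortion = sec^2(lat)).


area_distortion = 1/cos^2(65.9) = 5.998

5.998


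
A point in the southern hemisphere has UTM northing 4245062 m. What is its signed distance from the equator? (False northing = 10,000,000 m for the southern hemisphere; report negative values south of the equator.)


For southern: actual = 4245062 - 10000000 = -5754938 m

-5754938 m


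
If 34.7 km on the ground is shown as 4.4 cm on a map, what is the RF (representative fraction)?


ground = 34.7 km = 3470000 cm; RF denominator = ground / map = 3470000 / 4.4 ≈ 788636; RF = 1:788636

1:788636


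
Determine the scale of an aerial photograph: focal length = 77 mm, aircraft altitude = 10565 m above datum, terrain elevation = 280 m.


scale = f / (H - h) = 77 mm / 10285 m = 77 / 10285000 = 1:133571

1:133571


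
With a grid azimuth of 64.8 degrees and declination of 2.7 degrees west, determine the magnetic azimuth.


magnetic azimuth = grid azimuth - declination (east +ve)
mag_az = 64.8 - -2.7 = 67.5 degrees

67.5 degrees


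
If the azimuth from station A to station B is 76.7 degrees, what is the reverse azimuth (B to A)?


back azimuth = (76.7 + 180) mod 360 = 256.7 degrees

256.7 degrees


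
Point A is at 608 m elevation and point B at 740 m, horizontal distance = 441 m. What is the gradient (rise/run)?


gradient = (740 - 608) / 441 = 132 / 441 = 0.2993

0.2993
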